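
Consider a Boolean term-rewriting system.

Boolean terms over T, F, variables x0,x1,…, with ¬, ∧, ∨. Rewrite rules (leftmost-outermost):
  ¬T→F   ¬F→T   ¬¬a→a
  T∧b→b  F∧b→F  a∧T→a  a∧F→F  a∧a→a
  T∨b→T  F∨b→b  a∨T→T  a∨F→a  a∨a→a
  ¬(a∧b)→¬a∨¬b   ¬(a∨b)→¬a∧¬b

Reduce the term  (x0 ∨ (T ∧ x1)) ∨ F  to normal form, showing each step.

  start: (x0 ∨ (T ∧ x1)) ∨ F
  →1  x0 ∨ (T ∧ x1)
  →2  x0 ∨ x1

Answer: normal form = x0 ∨ x1  (in 2 steps)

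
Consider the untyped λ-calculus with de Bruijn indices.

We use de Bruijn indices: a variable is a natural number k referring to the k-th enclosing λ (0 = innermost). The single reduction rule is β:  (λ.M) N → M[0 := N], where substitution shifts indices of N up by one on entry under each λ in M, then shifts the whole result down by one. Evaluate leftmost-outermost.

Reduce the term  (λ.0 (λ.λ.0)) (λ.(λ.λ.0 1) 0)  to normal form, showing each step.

  start: (λ.0 (λ.λ.0)) (λ.(λ.λ.0 1) 0)
  step 1: (λ.(λ.λ.0 1) 0) (λ.λ.0)
  step 2: (λ.λ.0 1) (λ.λ.0)
  step 3: λ.0 (λ.λ.0)

Answer: normal form = λ.0 (λ.λ.0)  (in 3 steps)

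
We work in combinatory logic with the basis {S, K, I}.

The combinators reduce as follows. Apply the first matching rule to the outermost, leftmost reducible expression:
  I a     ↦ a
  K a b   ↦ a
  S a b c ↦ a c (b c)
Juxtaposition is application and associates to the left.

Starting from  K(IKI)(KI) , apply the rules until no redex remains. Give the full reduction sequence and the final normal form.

  start: K(IKI)(KI)
  step 1: IKI
  step 2: KI

Answer: normal form = KI  (in 2 steps)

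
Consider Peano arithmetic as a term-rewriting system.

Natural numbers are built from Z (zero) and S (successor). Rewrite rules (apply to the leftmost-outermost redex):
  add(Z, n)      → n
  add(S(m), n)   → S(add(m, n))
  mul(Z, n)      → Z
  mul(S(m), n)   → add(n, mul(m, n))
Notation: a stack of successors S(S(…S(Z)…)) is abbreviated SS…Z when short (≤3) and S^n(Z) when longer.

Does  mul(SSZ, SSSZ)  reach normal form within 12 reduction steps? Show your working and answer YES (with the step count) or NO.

  start: mul(SSZ, SSSZ)
  step 1: add(SSSZ, mul(SZ, SSSZ))
  step 2: S(add(SSZ, mul(SZ, SSSZ)))
  step 3: S(S(add(SZ, mul(SZ, SSSZ))))
  step 4: S(S(S(add(Z, mul(SZ, SSSZ)))))
  step 5: S(S(S(mul(SZ, SSSZ))))
  step 6: S(S(S(add(SSSZ, mul(Z, SSSZ)))))
  step 7: S(S(S(S(add(SSZ, mul(Z, SSSZ))))))
  step 8: S(S(S(S(S(add(SZ, mul(Z, SSSZ)))))))
  step 9: S(S(S(S(S(S(add(Z, mul(Z, SSSZ))))))))
  step 10: S(S(S(S(S(S(mul(Z, SSSZ)))))))
  step 11: S^6(Z)

Answer: YES — reaches normal form S^6(Z) in 11 ≤ 12 steps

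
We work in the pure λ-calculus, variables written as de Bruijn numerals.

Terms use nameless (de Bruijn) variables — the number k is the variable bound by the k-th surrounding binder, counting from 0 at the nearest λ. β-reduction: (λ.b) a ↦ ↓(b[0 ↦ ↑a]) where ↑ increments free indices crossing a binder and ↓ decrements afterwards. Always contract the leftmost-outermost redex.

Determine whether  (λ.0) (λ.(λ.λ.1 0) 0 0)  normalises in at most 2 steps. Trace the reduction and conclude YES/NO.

Answer: NO — after 2 steps the term is λ.(λ.1 0) 0, not yet normal

Derivation:
  start: (λ.0) (λ.(λ.λ.1 0) 0 0)
  step 1: λ.(λ.λ.1 0) 0 0
  step 2: λ.(λ.1 0) 0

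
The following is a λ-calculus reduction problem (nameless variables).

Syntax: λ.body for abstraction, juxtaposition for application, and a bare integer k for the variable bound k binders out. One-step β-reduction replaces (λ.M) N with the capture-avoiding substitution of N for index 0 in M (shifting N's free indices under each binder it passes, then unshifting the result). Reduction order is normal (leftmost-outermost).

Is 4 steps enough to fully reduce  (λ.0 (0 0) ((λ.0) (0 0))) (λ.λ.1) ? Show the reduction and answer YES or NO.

Answer: YES — reaches normal form λ.λ.λ.1 in 4 ≤ 4 steps

Working:
  start: (λ.0 (0 0) ((λ.0) (0 0))) (λ.λ.1)
  →1  (λ.λ.1) ((λ.λ.1) (λ.λ.1)) ((λ.0) ((λ.λ.1) (λ.λ.1)))
  →2  (λ.(λ.λ.1) (λ.λ.1)) ((λ.0) ((λ.λ.1) (λ.λ.1)))
  →3  (λ.λ.1) (λ.λ.1)
  →4  λ.λ.λ.1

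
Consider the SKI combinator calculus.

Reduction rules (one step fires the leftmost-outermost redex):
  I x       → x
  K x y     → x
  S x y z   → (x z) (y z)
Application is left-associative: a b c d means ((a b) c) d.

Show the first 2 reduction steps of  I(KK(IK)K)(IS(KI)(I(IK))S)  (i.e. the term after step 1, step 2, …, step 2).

Answer: after 2 steps: KK(IS(KI)(I(IK))S)

Working:
  start: I(KK(IK)K)(IS(KI)(I(IK))S)
  →1  KK(IK)K(IS(KI)(I(IK))S)
  →2  KK(IS(KI)(I(IK))S)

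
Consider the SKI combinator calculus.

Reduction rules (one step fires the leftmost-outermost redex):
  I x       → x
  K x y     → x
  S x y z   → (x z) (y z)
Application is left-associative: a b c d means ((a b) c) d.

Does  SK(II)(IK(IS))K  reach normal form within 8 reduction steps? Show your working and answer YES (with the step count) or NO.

  start: SK(II)(IK(IS))K
  [1] K(IK(IS))(II(IK(IS)))K
  [2] IK(IS)K
  [3] K(IS)K
  [4] IS
  [5] S

Answer: YES — reaches normal form S in 5 ≤ 8 steps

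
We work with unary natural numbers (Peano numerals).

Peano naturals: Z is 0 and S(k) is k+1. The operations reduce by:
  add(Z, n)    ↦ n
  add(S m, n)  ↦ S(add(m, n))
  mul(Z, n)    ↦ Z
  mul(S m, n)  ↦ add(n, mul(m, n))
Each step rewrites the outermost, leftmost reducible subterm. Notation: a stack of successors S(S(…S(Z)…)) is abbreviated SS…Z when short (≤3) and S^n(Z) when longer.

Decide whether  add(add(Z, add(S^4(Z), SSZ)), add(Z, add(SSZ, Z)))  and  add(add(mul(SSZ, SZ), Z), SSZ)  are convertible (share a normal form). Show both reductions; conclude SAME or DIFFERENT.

Answer: DIFFERENT — A ⇓ S^8(Z), B ⇓ S^4(Z)

Derivation:
Term A:
  start: add(add(Z, add(S^4(Z), SSZ)), add(Z, add(SSZ, Z)))
  →1  add(add(S^4(Z), SSZ), add(Z, add(SSZ, Z)))
  →2  add(S(add(SSSZ, SSZ)), add(Z, add(SSZ, Z)))
  →3  S(add(add(SSSZ, SSZ), add(Z, add(SSZ, Z))))
  →4  S(add(S(add(SSZ, SSZ)), add(Z, add(SSZ, Z))))
  →5  S(S(add(add(SSZ, SSZ), add(Z, add(SSZ, Z)))))
  →6  S(S(add(S(add(SZ, SSZ)), add(Z, add(SSZ, Z)))))
  →7  S(S(S(add(add(SZ, SSZ), add(Z, add(SSZ, Z))))))
  →8  S(S(S(add(S(add(Z, SSZ)), add(Z, add(SSZ, Z))))))
  →9  S(S(S(S(add(add(Z, SSZ), add(Z, add(SSZ, Z)))))))
  →10  S(S(S(S(add(SSZ, add(Z, add(SSZ, Z)))))))
  →11  S(S(S(S(S(add(SZ, add(Z, add(SSZ, Z))))))))
  →12  S(S(S(S(S(S(add(Z, add(Z, add(SSZ, Z)))))))))
  →13  S(S(S(S(S(S(add(Z, add(SSZ, Z))))))))
  →14  S(S(S(S(S(S(add(SSZ, Z)))))))
  →15  S(S(S(S(S(S(S(add(SZ, Z))))))))
  →16  S(S(S(S(S(S(S(S(add(Z, Z)))))))))
  →17  S^8(Z)

Term B:
  start: add(add(mul(SSZ, SZ), Z), SSZ)
  →1  add(add(add(SZ, mul(SZ, SZ)), Z), SSZ)
  →2  add(add(S(add(Z, mul(SZ, SZ))), Z), SSZ)
  →3  add(S(add(add(Z, mul(SZ, SZ)), Z)), SSZ)
  →4  S(add(add(add(Z, mul(SZ, SZ)), Z), SSZ))
  →5  S(add(add(mul(SZ, SZ), Z), SSZ))
  →6  S(add(add(add(SZ, mul(Z, SZ)), Z), SSZ))
  →7  S(add(add(S(add(Z, mul(Z, SZ))), Z), SSZ))
  →8  S(add(S(add(add(Z, mul(Z, SZ)), Z)), SSZ))
  →9  S(S(add(add(add(Z, mul(Z, SZ)), Z), SSZ)))
  →10  S(S(add(add(mul(Z, SZ), Z), SSZ)))
  →11  S(S(add(add(Z, Z), SSZ)))
  →12  S(S(add(Z, SSZ)))
  →13  S^4(Z)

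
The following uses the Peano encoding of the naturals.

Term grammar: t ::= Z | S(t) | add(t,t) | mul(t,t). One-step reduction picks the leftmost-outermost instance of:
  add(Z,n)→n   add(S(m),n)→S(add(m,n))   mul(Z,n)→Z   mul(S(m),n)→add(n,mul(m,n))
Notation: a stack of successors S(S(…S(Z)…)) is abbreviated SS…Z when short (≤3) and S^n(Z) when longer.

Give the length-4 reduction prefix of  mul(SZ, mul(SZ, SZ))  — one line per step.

  start: mul(SZ, mul(SZ, SZ))
  step 1: add(mul(SZ, SZ), mul(Z, mul(SZ, SZ)))
  step 2: add(add(SZ, mul(Z, SZ)), mul(Z, mul(SZ, SZ)))
  step 3: add(S(add(Z, mul(Z, SZ))), mul(Z, mul(SZ, SZ)))
  step 4: S(add(add(Z, mul(Z, SZ)), mul(Z, mul(SZ, SZ))))

Answer: after 4 steps: S(add(add(Z, mul(Z, SZ)), mul(Z, mul(SZ, SZ))))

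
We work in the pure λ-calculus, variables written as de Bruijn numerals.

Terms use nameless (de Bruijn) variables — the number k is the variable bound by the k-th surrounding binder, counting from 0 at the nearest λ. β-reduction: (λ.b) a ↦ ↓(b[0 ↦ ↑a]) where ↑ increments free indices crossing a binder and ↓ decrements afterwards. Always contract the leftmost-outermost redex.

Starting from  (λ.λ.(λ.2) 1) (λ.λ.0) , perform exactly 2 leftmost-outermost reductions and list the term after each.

  start: (λ.λ.(λ.2) 1) (λ.λ.0)
  step 1: λ.(λ.λ.λ.0) (λ.λ.0)
  step 2: λ.λ.λ.0

Answer: after 2 steps: λ.λ.λ.0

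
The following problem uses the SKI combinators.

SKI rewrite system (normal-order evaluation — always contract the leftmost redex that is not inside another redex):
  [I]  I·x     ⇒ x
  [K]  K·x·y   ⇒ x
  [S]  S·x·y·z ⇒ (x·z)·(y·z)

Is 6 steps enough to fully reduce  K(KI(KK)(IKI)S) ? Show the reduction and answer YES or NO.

  start: K(KI(KK)(IKI)S)
  [1] K(I(IKI)S)
  [2] K(IKIS)
  [3] K(KIS)
  [4] KI

Answer: YES — reaches normal form KI in 4 ≤ 6 steps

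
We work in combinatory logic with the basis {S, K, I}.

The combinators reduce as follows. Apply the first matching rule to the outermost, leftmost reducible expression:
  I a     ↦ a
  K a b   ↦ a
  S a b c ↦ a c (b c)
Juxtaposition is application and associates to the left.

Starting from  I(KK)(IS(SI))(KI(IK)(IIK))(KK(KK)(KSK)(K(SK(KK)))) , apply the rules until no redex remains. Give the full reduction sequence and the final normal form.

Answer: normal form = K  (in 7 steps)

Working:
  start: I(KK)(IS(SI))(KI(IK)(IIK))(KK(KK)(KSK)(K(SK(KK))))
  step 1: KK(IS(SI))(KI(IK)(IIK))(KK(KK)(KSK)(K(SK(KK))))
  step 2: K(KI(IK)(IIK))(KK(KK)(KSK)(K(SK(KK))))
  step 3: KI(IK)(IIK)
  step 4: I(IIK)
  step 5: IIK
  step 6: IK
  step 7: K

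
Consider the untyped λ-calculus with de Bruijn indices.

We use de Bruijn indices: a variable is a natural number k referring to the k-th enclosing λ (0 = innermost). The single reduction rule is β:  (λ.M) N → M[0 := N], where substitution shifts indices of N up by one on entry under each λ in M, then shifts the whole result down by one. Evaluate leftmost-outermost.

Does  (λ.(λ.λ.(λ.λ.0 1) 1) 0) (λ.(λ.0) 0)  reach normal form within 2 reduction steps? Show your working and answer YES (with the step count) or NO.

Answer: NO — after 2 steps the term is λ.(λ.λ.0 1) (λ.(λ.0) 0), not yet normal

Working:
  start: (λ.(λ.λ.(λ.λ.0 1) 1) 0) (λ.(λ.0) 0)
  step 1: (λ.λ.(λ.λ.0 1) 1) (λ.(λ.0) 0)
  step 2: λ.(λ.λ.0 1) (λ.(λ.0) 0)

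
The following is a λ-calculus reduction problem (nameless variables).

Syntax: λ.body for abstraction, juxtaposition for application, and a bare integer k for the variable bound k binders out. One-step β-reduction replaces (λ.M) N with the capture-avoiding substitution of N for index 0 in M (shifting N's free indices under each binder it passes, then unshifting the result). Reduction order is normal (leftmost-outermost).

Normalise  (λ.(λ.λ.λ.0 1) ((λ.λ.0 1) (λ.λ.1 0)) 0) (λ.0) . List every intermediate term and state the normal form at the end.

Answer: normal form = λ.0 (λ.0)  (in 3 steps)

Derivation:
  start: (λ.(λ.λ.λ.0 1) ((λ.λ.0 1) (λ.λ.1 0)) 0) (λ.0)
  step 1: (λ.λ.λ.0 1) ((λ.λ.0 1) (λ.λ.1 0)) (λ.0)
  step 2: (λ.λ.0 1) (λ.0)
  step 3: λ.0 (λ.0)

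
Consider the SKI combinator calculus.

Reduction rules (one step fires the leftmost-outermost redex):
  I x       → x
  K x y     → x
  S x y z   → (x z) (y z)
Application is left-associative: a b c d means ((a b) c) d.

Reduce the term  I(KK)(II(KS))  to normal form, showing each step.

Answer: normal form = K  (in 2 steps)

Derivation:
  start: I(KK)(II(KS))
  [1] KK(II(KS))
  [2] K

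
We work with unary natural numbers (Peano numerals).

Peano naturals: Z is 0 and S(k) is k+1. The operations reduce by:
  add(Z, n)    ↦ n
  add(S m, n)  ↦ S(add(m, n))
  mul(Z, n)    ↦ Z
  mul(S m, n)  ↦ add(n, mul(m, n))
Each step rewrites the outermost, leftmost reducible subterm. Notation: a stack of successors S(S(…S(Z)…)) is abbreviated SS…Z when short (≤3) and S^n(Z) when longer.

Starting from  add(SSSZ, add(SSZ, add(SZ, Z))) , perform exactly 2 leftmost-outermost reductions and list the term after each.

  start: add(SSSZ, add(SSZ, add(SZ, Z)))
  step 1: S(add(SSZ, add(SSZ, add(SZ, Z))))
  step 2: S(S(add(SZ, add(SSZ, add(SZ, Z)))))

Answer: after 2 steps: S(S(add(SZ, add(SSZ, add(SZ, Z)))))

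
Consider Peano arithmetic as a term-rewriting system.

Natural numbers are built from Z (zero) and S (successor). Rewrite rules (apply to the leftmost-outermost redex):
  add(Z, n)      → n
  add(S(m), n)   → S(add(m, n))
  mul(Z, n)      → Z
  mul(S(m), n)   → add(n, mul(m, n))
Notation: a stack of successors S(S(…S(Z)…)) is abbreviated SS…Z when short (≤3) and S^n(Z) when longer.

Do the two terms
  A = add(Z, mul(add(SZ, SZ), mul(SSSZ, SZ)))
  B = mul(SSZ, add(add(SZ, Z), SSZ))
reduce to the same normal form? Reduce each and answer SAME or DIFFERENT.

Answer: SAME — A ⇓ S^6(Z), B ⇓ S^6(Z)

Reduction:
Term A:
  start: add(Z, mul(add(SZ, SZ), mul(SSSZ, SZ)))
  [1] mul(add(SZ, SZ), mul(SSSZ, SZ))
  [2] mul(S(add(Z, SZ)), mul(SSSZ, SZ))
  [3] add(mul(SSSZ, SZ), mul(add(Z, SZ), mul(SSSZ, SZ)))
  [4] add(add(SZ, mul(SSZ, SZ)), mul(add(Z, SZ), mul(SSSZ, SZ)))
  [5] add(S(add(Z, mul(SSZ, SZ))), mul(add(Z, SZ), mul(SSSZ, SZ)))
  [6] S(add(add(Z, mul(SSZ, SZ)), mul(add(Z, SZ), mul(SSSZ, SZ))))
  [7] S(add(mul(SSZ, SZ), mul(add(Z, SZ), mul(SSSZ, SZ))))
  [8] S(add(add(SZ, mul(SZ, SZ)), mul(add(Z, SZ), mul(SSSZ, SZ))))
  [9] S(add(S(add(Z, mul(SZ, SZ))), mul(add(Z, SZ), mul(SSSZ, SZ))))
  [10] S(S(add(add(Z, mul(SZ, SZ)), mul(add(Z, SZ), mul(SSSZ, SZ)))))
  [11] S(S(add(mul(SZ, SZ), mul(add(Z, SZ), mul(SSSZ, SZ)))))
  [12] S(S(add(add(SZ, mul(Z, SZ)), mul(add(Z, SZ), mul(SSSZ, SZ)))))
  [13] S(S(add(S(add(Z, mul(Z, SZ))), mul(add(Z, SZ), mul(SSSZ, SZ)))))
  [14] S(S(S(add(add(Z, mul(Z, SZ)), mul(add(Z, SZ), mul(SSSZ, SZ))))))
  [15] S(S(S(add(mul(Z, SZ), mul(add(Z, SZ), mul(SSSZ, SZ))))))
  [16] S(S(S(add(Z, mul(add(Z, SZ), mul(SSSZ, SZ))))))
  [17] S(S(S(mul(add(Z, SZ), mul(SSSZ, SZ)))))
  [18] S(S(S(mul(SZ, mul(SSSZ, SZ)))))
  [19] S(S(S(add(mul(SSSZ, SZ), mul(Z, mul(SSSZ, SZ))))))
  [20] S(S(S(add(add(SZ, mul(SSZ, SZ)), mul(Z, mul(SSSZ, SZ))))))
  [21] S(S(S(add(S(add(Z, mul(SSZ, SZ))), mul(Z, mul(SSSZ, SZ))))))
  [22] S(S(S(S(add(add(Z, mul(SSZ, SZ)), mul(Z, mul(SSSZ, SZ)))))))
  [23] S(S(S(S(add(mul(SSZ, SZ), mul(Z, mul(SSSZ, SZ)))))))
  [24] S(S(S(S(add(add(SZ, mul(SZ, SZ)), mul(Z, mul(SSSZ, SZ)))))))
  [25] S(S(S(S(add(S(add(Z, mul(SZ, SZ))), mul(Z, mul(SSSZ, SZ)))))))
  [26] S(S(S(S(S(add(add(Z, mul(SZ, SZ)), mul(Z, mul(SSSZ, SZ))))))))
  [27] S(S(S(S(S(add(mul(SZ, SZ), mul(Z, mul(SSSZ, SZ))))))))
  [28] S(S(S(S(S(add(add(SZ, mul(Z, SZ)), mul(Z, mul(SSSZ, SZ))))))))
  [29] S(S(S(S(S(add(S(add(Z, mul(Z, SZ))), mul(Z, mul(SSSZ, SZ))))))))
  [30] S(S(S(S(S(S(add(add(Z, mul(Z, SZ)), mul(Z, mul(SSSZ, SZ)))))))))
  [31] S(S(S(S(S(S(add(mul(Z, SZ), mul(Z, mul(SSSZ, SZ)))))))))
  [32] S(S(S(S(S(S(add(Z, mul(Z, mul(SSSZ, SZ)))))))))
  [33] S(S(S(S(S(S(mul(Z, mul(SSSZ, SZ))))))))
  [34] S^6(Z)

Term B:
  start: mul(SSZ, add(add(SZ, Z), SSZ))
  [1] add(add(add(SZ, Z), SSZ), mul(SZ, add(add(SZ, Z), SSZ)))
  [2] add(add(S(add(Z, Z)), SSZ), mul(SZ, add(add(SZ, Z), SSZ)))
  [3] add(S(add(add(Z, Z), SSZ)), mul(SZ, add(add(SZ, Z), SSZ)))
  [4] S(add(add(add(Z, Z), SSZ), mul(SZ, add(add(SZ, Z), SSZ))))
  [5] S(add(add(Z, SSZ), mul(SZ, add(add(SZ, Z), SSZ))))
  [6] S(add(SSZ, mul(SZ, add(add(SZ, Z), SSZ))))
  [7] S(S(add(SZ, mul(SZ, add(add(SZ, Z), SSZ)))))
  [8] S(S(S(add(Z, mul(SZ, add(add(SZ, Z), SSZ))))))
  [9] S(S(S(mul(SZ, add(add(SZ, Z), SSZ)))))
  [10] S(S(S(add(add(add(SZ, Z), SSZ), mul(Z, add(add(SZ, Z), SSZ))))))
  [11] S(S(S(add(add(S(add(Z, Z)), SSZ), mul(Z, add(add(SZ, Z), SSZ))))))
  [12] S(S(S(add(S(add(add(Z, Z), SSZ)), mul(Z, add(add(SZ, Z), SSZ))))))
  [13] S(S(S(S(add(add(add(Z, Z), SSZ), mul(Z, add(add(SZ, Z), SSZ)))))))
  [14] S(S(S(S(add(add(Z, SSZ), mul(Z, add(add(SZ, Z), SSZ)))))))
  [15] S(S(S(S(add(SSZ, mul(Z, add(add(SZ, Z), SSZ)))))))
  [16] S(S(S(S(S(add(SZ, mul(Z, add(add(SZ, Z), SSZ))))))))
  [17] S(S(S(S(S(S(add(Z, mul(Z, add(add(SZ, Z), SSZ)))))))))
  [18] S(S(S(S(S(S(mul(Z, add(add(SZ, Z), SSZ))))))))
  [19] S^6(Z)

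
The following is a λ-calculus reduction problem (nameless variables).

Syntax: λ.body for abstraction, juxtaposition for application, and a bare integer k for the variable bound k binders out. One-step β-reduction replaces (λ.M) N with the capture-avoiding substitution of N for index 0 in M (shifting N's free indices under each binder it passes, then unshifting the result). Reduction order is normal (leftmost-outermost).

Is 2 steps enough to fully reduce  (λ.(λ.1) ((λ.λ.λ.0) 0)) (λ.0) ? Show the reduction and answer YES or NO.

  start: (λ.(λ.1) ((λ.λ.λ.0) 0)) (λ.0)
  →1  (λ.λ.0) ((λ.λ.λ.0) (λ.0))
  →2  λ.0

Answer: YES — reaches normal form λ.0 in 2 ≤ 2 steps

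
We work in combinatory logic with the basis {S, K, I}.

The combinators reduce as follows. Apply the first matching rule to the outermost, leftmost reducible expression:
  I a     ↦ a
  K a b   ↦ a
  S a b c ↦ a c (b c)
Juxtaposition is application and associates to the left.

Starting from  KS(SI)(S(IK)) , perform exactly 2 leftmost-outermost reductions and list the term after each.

Answer: after 2 steps: S(SK)

Reduction:
  start: KS(SI)(S(IK))
  →1  S(S(IK))
  →2  S(SK)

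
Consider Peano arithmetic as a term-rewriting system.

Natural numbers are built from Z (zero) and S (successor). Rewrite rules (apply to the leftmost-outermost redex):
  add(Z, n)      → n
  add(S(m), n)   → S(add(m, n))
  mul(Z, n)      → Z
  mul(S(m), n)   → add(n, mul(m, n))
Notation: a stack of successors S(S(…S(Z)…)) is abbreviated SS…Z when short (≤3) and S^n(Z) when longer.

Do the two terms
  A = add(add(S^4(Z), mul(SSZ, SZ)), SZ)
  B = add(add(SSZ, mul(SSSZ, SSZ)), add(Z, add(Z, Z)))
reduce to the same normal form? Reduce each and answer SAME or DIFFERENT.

Term A:
  start: add(add(S^4(Z), mul(SSZ, SZ)), SZ)
  step 1: add(S(add(SSSZ, mul(SSZ, SZ))), SZ)
  step 2: S(add(add(SSSZ, mul(SSZ, SZ)), SZ))
  step 3: S(add(S(add(SSZ, mul(SSZ, SZ))), SZ))
  step 4: S(S(add(add(SSZ, mul(SSZ, SZ)), SZ)))
  step 5: S(S(add(S(add(SZ, mul(SSZ, SZ))), SZ)))
  step 6: S(S(S(add(add(SZ, mul(SSZ, SZ)), SZ))))
  step 7: S(S(S(add(S(add(Z, mul(SSZ, SZ))), SZ))))
  step 8: S(S(S(S(add(add(Z, mul(SSZ, SZ)), SZ)))))
  step 9: S(S(S(S(add(mul(SSZ, SZ), SZ)))))
  step 10: S(S(S(S(add(add(SZ, mul(SZ, SZ)), SZ)))))
  step 11: S(S(S(S(add(S(add(Z, mul(SZ, SZ))), SZ)))))
  step 12: S(S(S(S(S(add(add(Z, mul(SZ, SZ)), SZ))))))
  step 13: S(S(S(S(S(add(mul(SZ, SZ), SZ))))))
  step 14: S(S(S(S(S(add(add(SZ, mul(Z, SZ)), SZ))))))
  step 15: S(S(S(S(S(add(S(add(Z, mul(Z, SZ))), SZ))))))
  step 16: S(S(S(S(S(S(add(add(Z, mul(Z, SZ)), SZ)))))))
  step 17: S(S(S(S(S(S(add(mul(Z, SZ), SZ)))))))
  step 18: S(S(S(S(S(S(add(Z, SZ)))))))
  step 19: S^7(Z)

Term B:
  start: add(add(SSZ, mul(SSSZ, SSZ)), add(Z, add(Z, Z)))
  step 1: add(S(add(SZ, mul(SSSZ, SSZ))), add(Z, add(Z, Z)))
  step 2: S(add(add(SZ, mul(SSSZ, SSZ)), add(Z, add(Z, Z))))
  step 3: S(add(S(add(Z, mul(SSSZ, SSZ))), add(Z, add(Z, Z))))
  step 4: S(S(add(add(Z, mul(SSSZ, SSZ)), add(Z, add(Z, Z)))))
  step 5: S(S(add(mul(SSSZ, SSZ), add(Z, add(Z, Z)))))
  step 6: S(S(add(add(SSZ, mul(SSZ, SSZ)), add(Z, add(Z, Z)))))
  step 7: S(S(add(S(add(SZ, mul(SSZ, SSZ))), add(Z, add(Z, Z)))))
  step 8: S(S(S(add(add(SZ, mul(SSZ, SSZ)), add(Z, add(Z, Z))))))
  step 9: S(S(S(add(S(add(Z, mul(SSZ, SSZ))), add(Z, add(Z, Z))))))
  step 10: S(S(S(S(add(add(Z, mul(SSZ, SSZ)), add(Z, add(Z, Z)))))))
  step 11: S(S(S(S(add(mul(SSZ, SSZ), add(Z, add(Z, Z)))))))
  step 12: S(S(S(S(add(add(SSZ, mul(SZ, SSZ)), add(Z, add(Z, Z)))))))
  step 13: S(S(S(S(add(S(add(SZ, mul(SZ, SSZ))), add(Z, add(Z, Z)))))))
  step 14: S(S(S(S(S(add(add(SZ, mul(SZ, SSZ)), add(Z, add(Z, Z))))))))
  step 15: S(S(S(S(S(add(S(add(Z, mul(SZ, SSZ))), add(Z, add(Z, Z))))))))
  step 16: S(S(S(S(S(S(add(add(Z, mul(SZ, SSZ)), add(Z, add(Z, Z)))))))))
  step 17: S(S(S(S(S(S(add(mul(SZ, SSZ), add(Z, add(Z, Z)))))))))
  step 18: S(S(S(S(S(S(add(add(SSZ, mul(Z, SSZ)), add(Z, add(Z, Z)))))))))
  step 19: S(S(S(S(S(S(add(S(add(SZ, mul(Z, SSZ))), add(Z, add(Z, Z)))))))))
  step 20: S(S(S(S(S(S(S(add(add(SZ, mul(Z, SSZ)), add(Z, add(Z, Z))))))))))
  step 21: S(S(S(S(S(S(S(add(S(add(Z, mul(Z, SSZ))), add(Z, add(Z, Z))))))))))
  step 22: S(S(S(S(S(S(S(S(add(add(Z, mul(Z, SSZ)), add(Z, add(Z, Z)))))))))))
  step 23: S(S(S(S(S(S(S(S(add(mul(Z, SSZ), add(Z, add(Z, Z)))))))))))
  step 24: S(S(S(S(S(S(S(S(add(Z, add(Z, add(Z, Z)))))))))))
  step 25: S(S(S(S(S(S(S(S(add(Z, add(Z, Z))))))))))
  step 26: S(S(S(S(S(S(S(S(add(Z, Z)))))))))
  step 27: S^8(Z)

Answer: DIFFERENT — A ⇓ S^7(Z), B ⇓ S^8(Z)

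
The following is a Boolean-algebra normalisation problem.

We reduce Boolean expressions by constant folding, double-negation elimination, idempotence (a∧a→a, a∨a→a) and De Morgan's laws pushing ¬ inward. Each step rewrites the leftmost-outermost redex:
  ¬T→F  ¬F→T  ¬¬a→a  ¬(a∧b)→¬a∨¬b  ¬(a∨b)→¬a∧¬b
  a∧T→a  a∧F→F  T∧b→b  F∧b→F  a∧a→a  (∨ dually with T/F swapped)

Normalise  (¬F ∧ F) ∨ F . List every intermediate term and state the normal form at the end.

  start: (¬F ∧ F) ∨ F
  [1] ¬F ∧ F
  [2] F

Answer: normal form = F  (in 2 steps)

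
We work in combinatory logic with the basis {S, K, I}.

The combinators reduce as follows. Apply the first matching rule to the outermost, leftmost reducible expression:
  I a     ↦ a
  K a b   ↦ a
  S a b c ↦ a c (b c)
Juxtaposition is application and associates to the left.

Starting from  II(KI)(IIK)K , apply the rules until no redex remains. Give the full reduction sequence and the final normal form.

Answer: normal form = K  (in 4 steps)

Derivation:
  start: II(KI)(IIK)K
  step 1: I(KI)(IIK)K
  step 2: KI(IIK)K
  step 3: IK
  step 4: K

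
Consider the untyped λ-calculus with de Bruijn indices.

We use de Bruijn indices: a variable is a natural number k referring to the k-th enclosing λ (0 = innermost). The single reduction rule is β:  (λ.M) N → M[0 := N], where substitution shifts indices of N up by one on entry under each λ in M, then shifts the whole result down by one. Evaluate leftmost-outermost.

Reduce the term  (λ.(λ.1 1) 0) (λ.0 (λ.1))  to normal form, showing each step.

Answer: normal form = λ.0 (λ.1)  (in 5 steps)

Reduction:
  start: (λ.(λ.1 1) 0) (λ.0 (λ.1))
  [1] (λ.(λ.0 (λ.1)) (λ.0 (λ.1))) (λ.0 (λ.1))
  [2] (λ.0 (λ.1)) (λ.0 (λ.1))
  [3] (λ.0 (λ.1)) (λ.λ.0 (λ.1))
  [4] (λ.λ.0 (λ.1)) (λ.λ.λ.0 (λ.1))
  [5] λ.0 (λ.1)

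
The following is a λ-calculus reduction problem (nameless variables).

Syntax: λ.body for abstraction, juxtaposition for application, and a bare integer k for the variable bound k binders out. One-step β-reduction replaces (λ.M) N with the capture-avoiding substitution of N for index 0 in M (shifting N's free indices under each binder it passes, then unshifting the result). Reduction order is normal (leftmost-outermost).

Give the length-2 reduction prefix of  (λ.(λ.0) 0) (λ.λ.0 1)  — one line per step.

Answer: after 2 steps: λ.λ.0 1

Reduction:
  start: (λ.(λ.0) 0) (λ.λ.0 1)
  step 1: (λ.0) (λ.λ.0 1)
  step 2: λ.λ.0 1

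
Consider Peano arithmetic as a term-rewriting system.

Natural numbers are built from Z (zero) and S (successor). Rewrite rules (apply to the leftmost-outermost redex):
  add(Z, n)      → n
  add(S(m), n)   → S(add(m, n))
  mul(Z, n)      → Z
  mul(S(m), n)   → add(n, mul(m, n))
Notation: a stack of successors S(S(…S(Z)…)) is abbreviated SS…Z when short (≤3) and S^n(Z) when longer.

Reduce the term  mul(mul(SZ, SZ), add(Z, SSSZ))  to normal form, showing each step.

Answer: normal form = SSSZ  (in 11 steps)

Derivation:
  start: mul(mul(SZ, SZ), add(Z, SSSZ))
  [1] mul(add(SZ, mul(Z, SZ)), add(Z, SSSZ))
  [2] mul(S(add(Z, mul(Z, SZ))), add(Z, SSSZ))
  [3] add(add(Z, SSSZ), mul(add(Z, mul(Z, SZ)), add(Z, SSSZ)))
  [4] add(SSSZ, mul(add(Z, mul(Z, SZ)), add(Z, SSSZ)))
  [5] S(add(SSZ, mul(add(Z, mul(Z, SZ)), add(Z, SSSZ))))
  [6] S(S(add(SZ, mul(add(Z, mul(Z, SZ)), add(Z, SSSZ)))))
  [7] S(S(S(add(Z, mul(add(Z, mul(Z, SZ)), add(Z, SSSZ))))))
  [8] S(S(S(mul(add(Z, mul(Z, SZ)), add(Z, SSSZ)))))
  [9] S(S(S(mul(mul(Z, SZ), add(Z, SSSZ)))))
  [10] S(S(S(mul(Z, add(Z, SSSZ)))))
  [11] SSSZ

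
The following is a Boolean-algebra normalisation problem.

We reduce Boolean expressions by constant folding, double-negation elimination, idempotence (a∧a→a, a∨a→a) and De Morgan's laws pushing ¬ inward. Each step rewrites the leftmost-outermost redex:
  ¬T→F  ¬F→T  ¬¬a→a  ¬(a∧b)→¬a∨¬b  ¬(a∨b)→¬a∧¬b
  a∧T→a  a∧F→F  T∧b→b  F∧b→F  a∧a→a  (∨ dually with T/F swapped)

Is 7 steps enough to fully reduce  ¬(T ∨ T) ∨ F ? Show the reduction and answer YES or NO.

Answer: YES — reaches normal form F in 4 ≤ 7 steps

Working:
  start: ¬(T ∨ T) ∨ F
  step 1: ¬(T ∨ T)
  step 2: ¬T ∧ ¬T
  step 3: ¬T
  step 4: F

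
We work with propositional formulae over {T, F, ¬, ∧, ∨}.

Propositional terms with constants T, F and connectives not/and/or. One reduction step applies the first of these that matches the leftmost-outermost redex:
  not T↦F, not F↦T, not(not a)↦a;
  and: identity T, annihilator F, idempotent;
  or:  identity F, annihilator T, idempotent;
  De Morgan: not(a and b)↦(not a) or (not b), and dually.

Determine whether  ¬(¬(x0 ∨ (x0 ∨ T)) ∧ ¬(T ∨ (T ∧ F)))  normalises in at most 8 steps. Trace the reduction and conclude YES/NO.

Answer: YES — reaches normal form T in 5 ≤ 8 steps

Derivation:
  start: ¬(¬(x0 ∨ (x0 ∨ T)) ∧ ¬(T ∨ (T ∧ F)))
  →1  ¬¬(x0 ∨ (x0 ∨ T)) ∨ ¬¬(T ∨ (T ∧ F))
  →2  (x0 ∨ (x0 ∨ T)) ∨ ¬¬(T ∨ (T ∧ F))
  →3  (x0 ∨ T) ∨ ¬¬(T ∨ (T ∧ F))
  →4  T ∨ ¬¬(T ∨ (T ∧ F))
  →5  T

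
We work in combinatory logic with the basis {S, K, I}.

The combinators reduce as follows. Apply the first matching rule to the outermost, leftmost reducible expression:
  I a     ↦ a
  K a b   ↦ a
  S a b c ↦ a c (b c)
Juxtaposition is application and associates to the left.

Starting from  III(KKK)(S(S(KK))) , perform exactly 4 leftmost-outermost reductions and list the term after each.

  start: III(KKK)(S(S(KK)))
  step 1: II(KKK)(S(S(KK)))
  step 2: I(KKK)(S(S(KK)))
  step 3: KKK(S(S(KK)))
  step 4: K(S(S(KK)))

Answer: after 4 steps: K(S(S(KK)))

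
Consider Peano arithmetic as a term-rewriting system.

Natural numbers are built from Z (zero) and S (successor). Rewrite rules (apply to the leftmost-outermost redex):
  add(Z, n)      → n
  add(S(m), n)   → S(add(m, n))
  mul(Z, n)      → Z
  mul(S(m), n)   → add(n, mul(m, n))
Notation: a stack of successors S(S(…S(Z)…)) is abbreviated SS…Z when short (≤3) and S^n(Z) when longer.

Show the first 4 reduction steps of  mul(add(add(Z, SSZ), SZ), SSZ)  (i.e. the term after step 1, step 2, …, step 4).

Answer: after 4 steps: S(add(SZ, mul(add(SZ, SZ), SSZ)))

Derivation:
  start: mul(add(add(Z, SSZ), SZ), SSZ)
  →1  mul(add(SSZ, SZ), SSZ)
  →2  mul(S(add(SZ, SZ)), SSZ)
  →3  add(SSZ, mul(add(SZ, SZ), SSZ))
  →4  S(add(SZ, mul(add(SZ, SZ), SSZ)))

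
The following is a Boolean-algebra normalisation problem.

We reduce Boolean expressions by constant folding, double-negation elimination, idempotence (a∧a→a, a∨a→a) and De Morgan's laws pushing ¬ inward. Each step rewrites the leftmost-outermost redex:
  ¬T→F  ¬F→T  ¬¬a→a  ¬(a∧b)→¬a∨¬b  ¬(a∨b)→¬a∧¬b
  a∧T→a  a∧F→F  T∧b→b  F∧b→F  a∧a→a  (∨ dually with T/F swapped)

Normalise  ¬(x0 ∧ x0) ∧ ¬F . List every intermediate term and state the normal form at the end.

  start: ¬(x0 ∧ x0) ∧ ¬F
  →1  (¬x0 ∨ ¬x0) ∧ ¬F
  →2  ¬x0 ∧ ¬F
  →3  ¬x0 ∧ T
  →4  ¬x0

Answer: normal form = ¬x0  (in 4 steps)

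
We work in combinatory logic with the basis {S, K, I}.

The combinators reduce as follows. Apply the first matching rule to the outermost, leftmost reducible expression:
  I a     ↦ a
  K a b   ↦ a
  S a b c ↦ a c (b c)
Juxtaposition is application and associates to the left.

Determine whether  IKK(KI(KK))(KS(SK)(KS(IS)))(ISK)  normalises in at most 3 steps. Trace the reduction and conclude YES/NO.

Answer: NO — after 3 steps the term is KS(SK)(KS(IS)), not yet normal

Derivation:
  start: IKK(KI(KK))(KS(SK)(KS(IS)))(ISK)
  →1  KK(KI(KK))(KS(SK)(KS(IS)))(ISK)
  →2  K(KS(SK)(KS(IS)))(ISK)
  →3  KS(SK)(KS(IS))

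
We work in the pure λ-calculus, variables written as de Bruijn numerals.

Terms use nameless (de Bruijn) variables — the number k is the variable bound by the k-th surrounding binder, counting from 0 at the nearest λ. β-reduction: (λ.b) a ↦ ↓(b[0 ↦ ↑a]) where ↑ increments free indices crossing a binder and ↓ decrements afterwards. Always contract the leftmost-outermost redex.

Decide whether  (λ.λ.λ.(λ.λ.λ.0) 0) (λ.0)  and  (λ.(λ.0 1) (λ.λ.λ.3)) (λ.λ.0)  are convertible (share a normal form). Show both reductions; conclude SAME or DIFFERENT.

Answer: SAME — A ⇓ λ.λ.λ.λ.0, B ⇓ λ.λ.λ.λ.0

Working:
Term A:
  start: (λ.λ.λ.(λ.λ.λ.0) 0) (λ.0)
  [1] λ.λ.(λ.λ.λ.0) 0
  [2] λ.λ.λ.λ.0

Term B:
  start: (λ.(λ.0 1) (λ.λ.λ.3)) (λ.λ.0)
  [1] (λ.0 (λ.λ.0)) (λ.λ.λ.λ.λ.0)
  [2] (λ.λ.λ.λ.λ.0) (λ.λ.0)
  [3] λ.λ.λ.λ.0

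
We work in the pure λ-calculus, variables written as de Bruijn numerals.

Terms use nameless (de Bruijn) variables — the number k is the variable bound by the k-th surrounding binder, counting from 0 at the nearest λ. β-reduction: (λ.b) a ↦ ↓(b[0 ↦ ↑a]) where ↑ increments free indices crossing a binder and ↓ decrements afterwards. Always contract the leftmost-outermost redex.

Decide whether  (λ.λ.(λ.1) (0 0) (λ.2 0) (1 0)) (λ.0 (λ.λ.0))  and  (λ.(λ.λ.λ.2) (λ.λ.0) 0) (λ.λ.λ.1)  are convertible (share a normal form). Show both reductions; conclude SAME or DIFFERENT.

Answer: DIFFERENT — A ⇓ λ.0 (λ.0 (λ.λ.0)) (0 (λ.λ.0)), B ⇓ λ.λ.λ.0

Working:
Term A:
  start: (λ.λ.(λ.1) (0 0) (λ.2 0) (1 0)) (λ.0 (λ.λ.0))
  step 1: λ.(λ.1) (0 0) (λ.(λ.0 (λ.λ.0)) 0) ((λ.0 (λ.λ.0)) 0)
  step 2: λ.0 (λ.(λ.0 (λ.λ.0)) 0) ((λ.0 (λ.λ.0)) 0)
  step 3: λ.0 (λ.0 (λ.λ.0)) ((λ.0 (λ.λ.0)) 0)
  step 4: λ.0 (λ.0 (λ.λ.0)) (0 (λ.λ.0))

Term B:
  start: (λ.(λ.λ.λ.2) (λ.λ.0) 0) (λ.λ.λ.1)
  step 1: (λ.λ.λ.2) (λ.λ.0) (λ.λ.λ.1)
  step 2: (λ.λ.λ.λ.0) (λ.λ.λ.1)
  step 3: λ.λ.λ.0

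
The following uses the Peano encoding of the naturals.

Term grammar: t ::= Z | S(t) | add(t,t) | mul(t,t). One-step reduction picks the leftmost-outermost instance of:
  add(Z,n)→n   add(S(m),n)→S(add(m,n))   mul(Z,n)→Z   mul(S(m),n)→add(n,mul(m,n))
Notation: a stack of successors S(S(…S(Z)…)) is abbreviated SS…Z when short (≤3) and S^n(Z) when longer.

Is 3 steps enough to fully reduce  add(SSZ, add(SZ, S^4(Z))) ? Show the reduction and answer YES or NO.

Answer: NO — after 3 steps the term is S(S(add(SZ, S^4(Z)))), not yet normal

Reduction:
  start: add(SSZ, add(SZ, S^4(Z)))
  step 1: S(add(SZ, add(SZ, S^4(Z))))
  step 2: S(S(add(Z, add(SZ, S^4(Z)))))
  step 3: S(S(add(SZ, S^4(Z))))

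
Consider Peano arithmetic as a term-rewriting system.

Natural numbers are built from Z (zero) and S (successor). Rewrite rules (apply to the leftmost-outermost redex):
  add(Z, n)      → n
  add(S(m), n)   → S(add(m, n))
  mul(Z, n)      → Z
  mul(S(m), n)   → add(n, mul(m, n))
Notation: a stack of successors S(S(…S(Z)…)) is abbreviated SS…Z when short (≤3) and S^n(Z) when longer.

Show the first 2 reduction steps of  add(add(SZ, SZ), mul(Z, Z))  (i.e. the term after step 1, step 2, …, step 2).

  start: add(add(SZ, SZ), mul(Z, Z))
  step 1: add(S(add(Z, SZ)), mul(Z, Z))
  step 2: S(add(add(Z, SZ), mul(Z, Z)))

Answer: after 2 steps: S(add(add(Z, SZ), mul(Z, Z)))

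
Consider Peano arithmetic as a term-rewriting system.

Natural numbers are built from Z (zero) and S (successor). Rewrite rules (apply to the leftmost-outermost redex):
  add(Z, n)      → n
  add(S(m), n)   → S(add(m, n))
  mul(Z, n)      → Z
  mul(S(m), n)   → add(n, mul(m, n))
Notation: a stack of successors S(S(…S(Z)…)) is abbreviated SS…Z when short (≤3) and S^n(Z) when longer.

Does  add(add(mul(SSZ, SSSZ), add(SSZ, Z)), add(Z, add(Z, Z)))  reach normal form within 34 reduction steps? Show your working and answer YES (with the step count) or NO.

Answer: YES — reaches normal form S^8(Z) in 32 ≤ 34 steps

Working:
  start: add(add(mul(SSZ, SSSZ), add(SSZ, Z)), add(Z, add(Z, Z)))
  →1  add(add(add(SSSZ, mul(SZ, SSSZ)), add(SSZ, Z)), add(Z, add(Z, Z)))
  →2  add(add(S(add(SSZ, mul(SZ, SSSZ))), add(SSZ, Z)), add(Z, add(Z, Z)))
  →3  add(S(add(add(SSZ, mul(SZ, SSSZ)), add(SSZ, Z))), add(Z, add(Z, Z)))
  →4  S(add(add(add(SSZ, mul(SZ, SSSZ)), add(SSZ, Z)), add(Z, add(Z, Z))))
  →5  S(add(add(S(add(SZ, mul(SZ, SSSZ))), add(SSZ, Z)), add(Z, add(Z, Z))))
  →6  S(add(S(add(add(SZ, mul(SZ, SSSZ)), add(SSZ, Z))), add(Z, add(Z, Z))))
  →7  S(S(add(add(add(SZ, mul(SZ, SSSZ)), add(SSZ, Z)), add(Z, add(Z, Z)))))
  →8  S(S(add(add(S(add(Z, mul(SZ, SSSZ))), add(SSZ, Z)), add(Z, add(Z, Z)))))
  →9  S(S(add(S(add(add(Z, mul(SZ, SSSZ)), add(SSZ, Z))), add(Z, add(Z, Z)))))
  →10  S(S(S(add(add(add(Z, mul(SZ, SSSZ)), add(SSZ, Z)), add(Z, add(Z, Z))))))
  →11  S(S(S(add(add(mul(SZ, SSSZ), add(SSZ, Z)), add(Z, add(Z, Z))))))
  →12  S(S(S(add(add(add(SSSZ, mul(Z, SSSZ)), add(SSZ, Z)), add(Z, add(Z, Z))))))
  →13  S(S(S(add(add(S(add(SSZ, mul(Z, SSSZ))), add(SSZ, Z)), add(Z, add(Z, Z))))))
  →14  S(S(S(add(S(add(add(SSZ, mul(Z, SSSZ)), add(SSZ, Z))), add(Z, add(Z, Z))))))
  →15  S(S(S(S(add(add(add(SSZ, mul(Z, SSSZ)), add(SSZ, Z)), add(Z, add(Z, Z)))))))
  →16  S(S(S(S(add(add(S(add(SZ, mul(Z, SSSZ))), add(SSZ, Z)), add(Z, add(Z, Z)))))))
  →17  S(S(S(S(add(S(add(add(SZ, mul(Z, SSSZ)), add(SSZ, Z))), add(Z, add(Z, Z)))))))
  →18  S(S(S(S(S(add(add(add(SZ, mul(Z, SSSZ)), add(SSZ, Z)), add(Z, add(Z, Z))))))))
  →19  S(S(S(S(S(add(add(S(add(Z, mul(Z, SSSZ))), add(SSZ, Z)), add(Z, add(Z, Z))))))))
  →20  S(S(S(S(S(add(S(add(add(Z, mul(Z, SSSZ)), add(SSZ, Z))), add(Z, add(Z, Z))))))))
  →21  S(S(S(S(S(S(add(add(add(Z, mul(Z, SSSZ)), add(SSZ, Z)), add(Z, add(Z, Z)))))))))
  →22  S(S(S(S(S(S(add(add(mul(Z, SSSZ), add(SSZ, Z)), add(Z, add(Z, Z)))))))))
  →23  S(S(S(S(S(S(add(add(Z, add(SSZ, Z)), add(Z, add(Z, Z)))))))))
  →24  S(S(S(S(S(S(add(add(SSZ, Z), add(Z, add(Z, Z)))))))))
  →25  S(S(S(S(S(S(add(S(add(SZ, Z)), add(Z, add(Z, Z)))))))))
  →26  S(S(S(S(S(S(S(add(add(SZ, Z), add(Z, add(Z, Z))))))))))
  →27  S(S(S(S(S(S(S(add(S(add(Z, Z)), add(Z, add(Z, Z))))))))))
  →28  S(S(S(S(S(S(S(S(add(add(Z, Z), add(Z, add(Z, Z)))))))))))
  →29  S(S(S(S(S(S(S(S(add(Z, add(Z, add(Z, Z)))))))))))
  →30  S(S(S(S(S(S(S(S(add(Z, add(Z, Z))))))))))
  →31  S(S(S(S(S(S(S(S(add(Z, Z)))))))))
  →32  S^8(Z)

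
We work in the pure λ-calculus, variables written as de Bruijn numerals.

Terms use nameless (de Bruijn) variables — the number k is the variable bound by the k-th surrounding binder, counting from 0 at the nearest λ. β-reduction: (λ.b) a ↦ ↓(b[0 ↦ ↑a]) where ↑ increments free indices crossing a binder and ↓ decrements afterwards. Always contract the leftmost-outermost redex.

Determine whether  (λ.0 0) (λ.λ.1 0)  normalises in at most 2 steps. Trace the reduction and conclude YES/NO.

Answer: NO — after 2 steps the term is λ.(λ.λ.1 0) 0, not yet normal

Derivation:
  start: (λ.0 0) (λ.λ.1 0)
  [1] (λ.λ.1 0) (λ.λ.1 0)
  [2] λ.(λ.λ.1 0) 0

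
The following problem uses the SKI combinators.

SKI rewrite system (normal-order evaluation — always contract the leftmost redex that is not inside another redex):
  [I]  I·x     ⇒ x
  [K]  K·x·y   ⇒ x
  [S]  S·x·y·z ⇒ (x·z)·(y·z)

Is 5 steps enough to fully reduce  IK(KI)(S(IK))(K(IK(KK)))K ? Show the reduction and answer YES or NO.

  start: IK(KI)(S(IK))(K(IK(KK)))K
  step 1: K(KI)(S(IK))(K(IK(KK)))K
  step 2: KI(K(IK(KK)))K
  step 3: IK
  step 4: K

Answer: YES — reaches normal form K in 4 ≤ 5 steps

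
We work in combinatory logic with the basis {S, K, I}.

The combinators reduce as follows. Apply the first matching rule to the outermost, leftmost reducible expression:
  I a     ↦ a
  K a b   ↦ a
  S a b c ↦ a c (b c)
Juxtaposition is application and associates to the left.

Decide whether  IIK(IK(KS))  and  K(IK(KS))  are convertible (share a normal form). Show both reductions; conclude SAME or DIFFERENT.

Answer: SAME — A ⇓ K(K(KS)), B ⇓ K(K(KS))

Working:
Term A:
  start: IIK(IK(KS))
  →1  IK(IK(KS))
  →2  K(IK(KS))
  →3  K(K(KS))

Term B:
  start: K(IK(KS))
  →1  K(K(KS))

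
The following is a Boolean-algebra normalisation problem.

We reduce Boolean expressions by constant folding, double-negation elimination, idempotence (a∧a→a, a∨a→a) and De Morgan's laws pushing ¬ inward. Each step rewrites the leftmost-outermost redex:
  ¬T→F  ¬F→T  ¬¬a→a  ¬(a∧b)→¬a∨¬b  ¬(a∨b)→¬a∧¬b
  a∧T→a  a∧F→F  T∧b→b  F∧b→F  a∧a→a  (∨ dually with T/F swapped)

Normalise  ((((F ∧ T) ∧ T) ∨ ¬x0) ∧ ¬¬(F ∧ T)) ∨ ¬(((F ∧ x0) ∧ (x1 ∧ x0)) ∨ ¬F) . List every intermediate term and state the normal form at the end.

Answer: normal form = F  (in 15 steps)

Derivation:
  start: ((((F ∧ T) ∧ T) ∨ ¬x0) ∧ ¬¬(F ∧ T)) ∨ ¬(((F ∧ x0) ∧ (x1 ∧ x0)) ∨ ¬F)
  step 1: (((F ∧ T) ∨ ¬x0) ∧ ¬¬(F ∧ T)) ∨ ¬(((F ∧ x0) ∧ (x1 ∧ x0)) ∨ ¬F)
  step 2: ((F ∨ ¬x0) ∧ ¬¬(F ∧ T)) ∨ ¬(((F ∧ x0) ∧ (x1 ∧ x0)) ∨ ¬F)
  step 3: (¬x0 ∧ ¬¬(F ∧ T)) ∨ ¬(((F ∧ x0) ∧ (x1 ∧ x0)) ∨ ¬F)
  step 4: (¬x0 ∧ (F ∧ T)) ∨ ¬(((F ∧ x0) ∧ (x1 ∧ x0)) ∨ ¬F)
  step 5: (¬x0 ∧ F) ∨ ¬(((F ∧ x0) ∧ (x1 ∧ x0)) ∨ ¬F)
  step 6: F ∨ ¬(((F ∧ x0) ∧ (x1 ∧ x0)) ∨ ¬F)
  step 7: ¬(((F ∧ x0) ∧ (x1 ∧ x0)) ∨ ¬F)
  step 8: ¬((F ∧ x0) ∧ (x1 ∧ x0)) ∧ ¬¬F
  step 9: (¬(F ∧ x0) ∨ ¬(x1 ∧ x0)) ∧ ¬¬F
  step 10: ((¬F ∨ ¬x0) ∨ ¬(x1 ∧ x0)) ∧ ¬¬F
  step 11: ((T ∨ ¬x0) ∨ ¬(x1 ∧ x0)) ∧ ¬¬F
  step 12: (T ∨ ¬(x1 ∧ x0)) ∧ ¬¬F
  step 13: T ∧ ¬¬F
  step 14: ¬¬F
  step 15: F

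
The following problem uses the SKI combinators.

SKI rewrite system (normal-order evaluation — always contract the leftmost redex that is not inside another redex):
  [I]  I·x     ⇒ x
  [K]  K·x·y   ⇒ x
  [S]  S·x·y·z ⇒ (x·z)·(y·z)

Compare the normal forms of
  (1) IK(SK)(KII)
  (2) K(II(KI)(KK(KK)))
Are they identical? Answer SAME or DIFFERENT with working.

Term A:
  start: IK(SK)(KII)
  step 1: K(SK)(KII)
  step 2: SK

Term B:
  start: K(II(KI)(KK(KK)))
  step 1: K(I(KI)(KK(KK)))
  step 2: K(KI(KK(KK)))
  step 3: KI

Answer: DIFFERENT — A ⇓ SK, B ⇓ KI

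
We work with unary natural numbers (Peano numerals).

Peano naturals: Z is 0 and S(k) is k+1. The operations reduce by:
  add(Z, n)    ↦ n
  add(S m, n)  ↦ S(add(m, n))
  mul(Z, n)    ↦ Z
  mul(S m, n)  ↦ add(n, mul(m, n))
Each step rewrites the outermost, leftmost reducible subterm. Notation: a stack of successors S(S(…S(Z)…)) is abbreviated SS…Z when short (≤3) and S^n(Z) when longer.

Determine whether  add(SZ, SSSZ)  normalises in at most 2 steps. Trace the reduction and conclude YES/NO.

Answer: YES — reaches normal form S^4(Z) in 2 ≤ 2 steps

Working:
  start: add(SZ, SSSZ)
  step 1: S(add(Z, SSSZ))
  step 2: S^4(Z)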